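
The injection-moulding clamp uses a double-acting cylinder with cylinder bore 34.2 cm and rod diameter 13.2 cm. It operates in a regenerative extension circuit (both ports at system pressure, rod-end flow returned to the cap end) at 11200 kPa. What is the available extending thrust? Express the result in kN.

F ≈ 153 kN

With equal pressure on both faces, forces on the annular region cancel; the net push is pressure × rod cross-section.
Rod cross-section A_rod = π/4 × (13.2 cm)² = 136.8 cm^2
F = P × A_rod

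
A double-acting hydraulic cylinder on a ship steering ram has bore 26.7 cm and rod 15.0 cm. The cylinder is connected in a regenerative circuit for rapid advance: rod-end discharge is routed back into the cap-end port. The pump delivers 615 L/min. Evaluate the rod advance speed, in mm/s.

In regeneration the rod-end outflow joins the pump flow into the cap end, so the net volume the pump must supply per unit advance equals the rod cross-section area.
Rod cross-section A_rod = π/4 × (15.0 cm)² = 176.7 cm^2
v = Q_pump / A_rod

v ≈ 580 mm/s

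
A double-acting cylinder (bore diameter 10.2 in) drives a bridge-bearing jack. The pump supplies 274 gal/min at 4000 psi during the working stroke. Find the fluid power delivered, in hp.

W ≈ 639 hp

Hydraulic power = P × Q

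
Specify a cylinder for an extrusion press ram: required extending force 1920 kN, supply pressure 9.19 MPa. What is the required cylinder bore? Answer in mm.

D ≈ 516 mm

Extension force acts on the full piston face: F = P × (π/4)D².
D = √(4F / (πP)) = √(4 × 1920 kN / (π × 9.19 MPa))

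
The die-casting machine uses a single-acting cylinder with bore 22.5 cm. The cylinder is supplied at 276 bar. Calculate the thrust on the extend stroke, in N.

Cap-side area A_cap = π/4 × (22.5 cm)² = 397.6 cm^2
F = P × A_cap = 276 bar × A_cap

F ≈ 1.10e6 N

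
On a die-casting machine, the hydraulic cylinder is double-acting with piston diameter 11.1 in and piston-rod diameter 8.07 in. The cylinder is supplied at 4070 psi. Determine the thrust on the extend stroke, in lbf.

Cap-side area A_cap = π/4 × (11.1 in)² = 96.77 in^2
F = P × A_cap = 4070 psi × A_cap

F ≈ 3.94e5 lbf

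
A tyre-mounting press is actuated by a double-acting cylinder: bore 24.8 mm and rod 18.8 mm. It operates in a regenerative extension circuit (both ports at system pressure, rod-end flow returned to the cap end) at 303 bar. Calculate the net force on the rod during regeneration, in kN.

F ≈ 8.41 kN

With equal pressure on both faces, forces on the annular region cancel; the net push is pressure × rod cross-section.
Rod cross-section A_rod = π/4 × (18.8 mm)² = 277.6 mm^2
F = P × A_rod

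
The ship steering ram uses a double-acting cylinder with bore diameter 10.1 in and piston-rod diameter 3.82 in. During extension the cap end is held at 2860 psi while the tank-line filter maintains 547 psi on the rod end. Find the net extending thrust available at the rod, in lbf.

Cap-side area A_cap = π/4 × (10.1 in)² = 80.12 in^2
Rod-side annular area A_ann = π/4 × (10.1² − 3.82²) = 68.66 in^2
Net thrust = P_cap·A_cap − P_rod·A_ann = 2.291e5 lbf − 37560 lbf

F ≈ 1.92e5 lbf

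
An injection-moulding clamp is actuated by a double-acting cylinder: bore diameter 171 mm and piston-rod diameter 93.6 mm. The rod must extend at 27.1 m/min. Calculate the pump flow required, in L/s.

Cap-side area A_cap = π/4 × (171 mm)² = 22970 mm^2
Q = A × v

Q ≈ 10.4 L/s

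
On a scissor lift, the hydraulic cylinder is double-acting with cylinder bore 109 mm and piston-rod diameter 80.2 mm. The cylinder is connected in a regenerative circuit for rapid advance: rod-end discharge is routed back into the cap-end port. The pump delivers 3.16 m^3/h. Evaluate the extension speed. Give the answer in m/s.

In regeneration the rod-end outflow joins the pump flow into the cap end, so the net volume the pump must supply per unit advance equals the rod cross-section area.
Rod cross-section A_rod = π/4 × (80.2 mm)² = 5052 mm^2
v = Q_pump / A_rod

v ≈ 0.174 m/s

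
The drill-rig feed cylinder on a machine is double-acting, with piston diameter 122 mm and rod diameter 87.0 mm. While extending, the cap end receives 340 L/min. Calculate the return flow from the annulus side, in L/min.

Cap-side area A_cap = π/4 × (122 mm)² = 11690 mm^2
Rod-side annular area A_ann = π/4 × (122² − 87.0²) = 5745 mm^2
Piston speed v = Q_in/A_cap; rod-end outflow Q_out = v × A_ann = Q_in × A_ann/A_cap.

Q_out ≈ 167 L/min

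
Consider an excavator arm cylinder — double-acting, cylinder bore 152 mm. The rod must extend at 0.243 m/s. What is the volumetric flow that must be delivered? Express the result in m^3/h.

Q ≈ 15.9 m^3/h

Cap-side area A_cap = π/4 × (152 mm)² = 18150 mm^2
Q = A × v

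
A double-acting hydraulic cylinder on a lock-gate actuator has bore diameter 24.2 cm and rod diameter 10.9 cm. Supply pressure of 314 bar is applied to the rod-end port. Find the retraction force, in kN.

Rod-side annular area A_ann = π/4 × (24.2² − 10.9²) = 366.6 cm^2
On retraction the pressure acts on the annular area (bore minus rod).
F = P × A_ann

F ≈ 1150 kN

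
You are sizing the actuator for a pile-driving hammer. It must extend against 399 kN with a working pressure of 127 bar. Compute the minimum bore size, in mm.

D ≈ 200 mm

Extension force acts on the full piston face: F = P × (π/4)D².
D = √(4F / (πP)) = √(4 × 399 kN / (π × 127 bar))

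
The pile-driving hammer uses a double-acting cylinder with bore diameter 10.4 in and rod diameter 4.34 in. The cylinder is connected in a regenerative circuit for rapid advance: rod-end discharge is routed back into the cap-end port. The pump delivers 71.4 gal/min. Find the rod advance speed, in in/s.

v ≈ 18.6 in/s

In regeneration the rod-end outflow joins the pump flow into the cap end, so the net volume the pump must supply per unit advance equals the rod cross-section area.
Rod cross-section A_rod = π/4 × (4.34 in)² = 14.79 in^2
v = Q_pump / A_rod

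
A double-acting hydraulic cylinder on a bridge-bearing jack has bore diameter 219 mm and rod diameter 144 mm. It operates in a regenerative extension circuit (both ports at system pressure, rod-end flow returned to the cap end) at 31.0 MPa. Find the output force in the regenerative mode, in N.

With equal pressure on both faces, forces on the annular region cancel; the net push is pressure × rod cross-section.
Rod cross-section A_rod = π/4 × (144 mm)² = 16290 mm^2
F = P × A_rod

F ≈ 5.05e5 N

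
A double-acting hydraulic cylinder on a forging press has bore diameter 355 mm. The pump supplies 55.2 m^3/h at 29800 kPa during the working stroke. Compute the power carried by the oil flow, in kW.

Hydraulic power = P × Q

W ≈ 457 kW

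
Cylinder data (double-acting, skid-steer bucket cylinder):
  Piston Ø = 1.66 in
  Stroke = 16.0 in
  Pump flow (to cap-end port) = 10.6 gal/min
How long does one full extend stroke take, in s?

t ≈ 0.849 s

Cap-side area A_cap = π/4 × (1.66 in)² = 2.164 in^2
Swept volume V = A × L; t = V / Q = A·L / Q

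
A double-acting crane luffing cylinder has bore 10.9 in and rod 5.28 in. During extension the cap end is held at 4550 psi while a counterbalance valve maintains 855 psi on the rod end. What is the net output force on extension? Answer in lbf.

F ≈ 3.64e5 lbf

Cap-side area A_cap = π/4 × (10.9 in)² = 93.31 in^2
Rod-side annular area A_ann = π/4 × (10.9² − 5.28²) = 71.42 in^2
Net thrust = P_cap·A_cap − P_rod·A_ann = 4.246e5 lbf − 61060 lbf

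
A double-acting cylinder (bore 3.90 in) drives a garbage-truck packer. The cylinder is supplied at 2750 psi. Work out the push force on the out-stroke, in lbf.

Cap-side area A_cap = π/4 × (3.90 in)² = 11.95 in^2
F = P × A_cap = 2750 psi × A_cap

F ≈ 32900 lbf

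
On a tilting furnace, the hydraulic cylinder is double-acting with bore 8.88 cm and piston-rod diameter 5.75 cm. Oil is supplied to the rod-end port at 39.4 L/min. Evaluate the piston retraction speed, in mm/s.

v ≈ 183 mm/s

Rod-side annular area A_ann = π/4 × (8.88² − 5.75²) = 35.96 cm^2
Flow into the rod-end port fills the annular volume.
v = Q / A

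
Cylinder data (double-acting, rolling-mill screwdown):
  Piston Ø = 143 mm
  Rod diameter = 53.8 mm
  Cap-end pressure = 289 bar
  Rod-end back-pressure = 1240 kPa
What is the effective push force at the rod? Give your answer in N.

Cap-side area A_cap = π/4 × (143 mm)² = 16060 mm^2
Rod-side annular area A_ann = π/4 × (143² − 53.8²) = 13790 mm^2
Net thrust = P_cap·A_cap − P_rod·A_ann = 4.642e5 N − 17100 N

F ≈ 4.47e5 N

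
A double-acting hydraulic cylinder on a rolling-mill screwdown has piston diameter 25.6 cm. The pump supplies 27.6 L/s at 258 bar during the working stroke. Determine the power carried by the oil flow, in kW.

W ≈ 712 kW

Hydraulic power = P × Q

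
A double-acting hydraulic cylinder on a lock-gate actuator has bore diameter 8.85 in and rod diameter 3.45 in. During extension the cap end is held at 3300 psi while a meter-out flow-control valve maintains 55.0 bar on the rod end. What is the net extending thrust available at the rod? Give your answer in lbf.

Cap-side area A_cap = π/4 × (8.85 in)² = 61.51 in^2
Rod-side annular area A_ann = π/4 × (8.85² − 3.45²) = 52.17 in^2
Net thrust = P_cap·A_cap − P_rod·A_ann = 2.030e5 lbf − 41610 lbf

F ≈ 1.61e5 lbf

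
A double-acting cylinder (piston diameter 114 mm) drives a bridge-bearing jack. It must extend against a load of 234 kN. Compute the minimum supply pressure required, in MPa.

Cap-side area A_cap = π/4 × (114 mm)² = 10210 mm^2
P = F / A = 234 kN / A

P ≈ 22.9 MPa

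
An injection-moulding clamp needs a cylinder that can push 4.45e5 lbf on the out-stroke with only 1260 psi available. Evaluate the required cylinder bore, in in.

D ≈ 21.2 in

Extension force acts on the full piston face: F = P × (π/4)D².
D = √(4F / (πP)) = √(4 × 4.45e5 lbf / (π × 1260 psi))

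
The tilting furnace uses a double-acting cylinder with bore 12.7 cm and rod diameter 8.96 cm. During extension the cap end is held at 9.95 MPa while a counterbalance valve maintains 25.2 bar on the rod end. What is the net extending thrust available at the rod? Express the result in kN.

Cap-side area A_cap = π/4 × (12.7 cm)² = 126.7 cm^2
Rod-side annular area A_ann = π/4 × (12.7² − 8.96²) = 63.62 cm^2
Net thrust = P_cap·A_cap − P_rod·A_ann = 126.0 kN − 16.03 kN

F ≈ 110 kN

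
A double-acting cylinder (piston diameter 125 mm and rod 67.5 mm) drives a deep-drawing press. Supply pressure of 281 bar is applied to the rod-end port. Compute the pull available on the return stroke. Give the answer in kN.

F ≈ 244 kN

Rod-side annular area A_ann = π/4 × (125² − 67.5²) = 8693 mm^2
On retraction the pressure acts on the annular area (bore minus rod).
F = P × A_ann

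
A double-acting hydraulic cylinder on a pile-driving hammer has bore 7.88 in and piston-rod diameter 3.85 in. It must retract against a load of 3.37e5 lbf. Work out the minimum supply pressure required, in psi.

P ≈ 9080 psi

Rod-side annular area A_ann = π/4 × (7.88² − 3.85²) = 37.13 in^2
Retraction: pressure acts on the annular area.
P = F / A = 3.37e5 lbf / A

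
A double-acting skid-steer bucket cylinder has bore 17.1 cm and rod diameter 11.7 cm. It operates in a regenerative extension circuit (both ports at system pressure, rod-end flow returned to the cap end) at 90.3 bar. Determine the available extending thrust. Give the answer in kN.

With equal pressure on both faces, forces on the annular region cancel; the net push is pressure × rod cross-section.
Rod cross-section A_rod = π/4 × (11.7 cm)² = 107.5 cm^2
F = P × A_rod

F ≈ 97.1 kN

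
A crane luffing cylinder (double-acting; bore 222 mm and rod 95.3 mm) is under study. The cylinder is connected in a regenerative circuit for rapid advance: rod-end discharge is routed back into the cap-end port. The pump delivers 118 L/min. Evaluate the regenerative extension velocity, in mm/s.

In regeneration the rod-end outflow joins the pump flow into the cap end, so the net volume the pump must supply per unit advance equals the rod cross-section area.
Rod cross-section A_rod = π/4 × (95.3 mm)² = 7133 mm^2
v = Q_pump / A_rod

v ≈ 276 mm/s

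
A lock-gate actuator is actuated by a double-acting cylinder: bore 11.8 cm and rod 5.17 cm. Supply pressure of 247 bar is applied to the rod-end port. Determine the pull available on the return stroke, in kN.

F ≈ 218 kN

Rod-side annular area A_ann = π/4 × (11.8² − 5.17²) = 88.37 cm^2
On retraction the pressure acts on the annular area (bore minus rod).
F = P × A_ann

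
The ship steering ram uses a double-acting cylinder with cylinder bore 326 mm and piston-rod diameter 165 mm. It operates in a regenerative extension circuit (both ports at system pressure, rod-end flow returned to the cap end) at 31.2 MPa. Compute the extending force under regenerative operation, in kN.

With equal pressure on both faces, forces on the annular region cancel; the net push is pressure × rod cross-section.
Rod cross-section A_rod = π/4 × (165 mm)² = 21380 mm^2
F = P × A_rod

F ≈ 667 kN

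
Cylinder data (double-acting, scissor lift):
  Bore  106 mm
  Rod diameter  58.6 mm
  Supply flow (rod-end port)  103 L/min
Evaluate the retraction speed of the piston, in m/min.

Rod-side annular area A_ann = π/4 × (106² − 58.6²) = 6128 mm^2
Flow into the rod-end port fills the annular volume.
v = Q / A

v ≈ 16.8 m/min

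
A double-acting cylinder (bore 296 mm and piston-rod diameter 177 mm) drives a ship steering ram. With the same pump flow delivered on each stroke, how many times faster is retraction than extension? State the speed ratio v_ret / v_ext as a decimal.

v_ret/v_ext ≈ 1.56

Cap-side area A_cap = π/4 × (296 mm)² = 68810 mm^2
Rod-side annular area A_ann = π/4 × (296² − 177²) = 44210 mm^2
For equal Q, v ∝ 1/A, so v_ret/v_ext = A_cap/A_ann.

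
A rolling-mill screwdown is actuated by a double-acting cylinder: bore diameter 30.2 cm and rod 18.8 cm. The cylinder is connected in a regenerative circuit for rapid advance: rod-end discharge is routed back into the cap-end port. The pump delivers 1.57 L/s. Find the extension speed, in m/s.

v ≈ 0.0566 m/s

In regeneration the rod-end outflow joins the pump flow into the cap end, so the net volume the pump must supply per unit advance equals the rod cross-section area.
Rod cross-section A_rod = π/4 × (18.8 cm)² = 277.6 cm^2
v = Q_pump / A_rod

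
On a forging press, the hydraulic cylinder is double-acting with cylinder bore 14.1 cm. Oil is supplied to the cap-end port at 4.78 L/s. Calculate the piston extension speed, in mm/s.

v ≈ 306 mm/s

Cap-side area A_cap = π/4 × (14.1 cm)² = 156.1 cm^2
v = Q / A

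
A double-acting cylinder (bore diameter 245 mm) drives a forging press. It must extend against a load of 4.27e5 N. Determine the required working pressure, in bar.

Cap-side area A_cap = π/4 × (245 mm)² = 47140 mm^2
P = F / A = 4.27e5 N / A

P ≈ 90.6 bar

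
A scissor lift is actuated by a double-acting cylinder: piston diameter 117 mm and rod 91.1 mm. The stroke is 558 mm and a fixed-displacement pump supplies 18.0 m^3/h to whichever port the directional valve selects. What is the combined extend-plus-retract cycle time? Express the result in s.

Cap-side area A_cap = π/4 × (117 mm)² = 10750 mm^2
Rod-side annular area A_ann = π/4 × (117² − 91.1²) = 4233 mm^2
t_ext = A_cap·L/Q = 1.200 s
t_ret = A_ann·L/Q = 0.4724 s
t_cycle = t_ext + t_ret

t ≈ 1.67 s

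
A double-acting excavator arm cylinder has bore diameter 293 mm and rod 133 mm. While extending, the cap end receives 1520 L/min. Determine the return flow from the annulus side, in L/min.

Q_out ≈ 1210 L/min

Cap-side area A_cap = π/4 × (293 mm)² = 67430 mm^2
Rod-side annular area A_ann = π/4 × (293² − 133²) = 53530 mm^2
Piston speed v = Q_in/A_cap; rod-end outflow Q_out = v × A_ann = Q_in × A_ann/A_cap.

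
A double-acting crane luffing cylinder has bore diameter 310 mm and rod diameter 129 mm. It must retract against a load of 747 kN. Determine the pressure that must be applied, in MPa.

Rod-side annular area A_ann = π/4 × (310² − 129²) = 62410 mm^2
Retraction: pressure acts on the annular area.
P = F / A = 747 kN / A

P ≈ 12.0 MPa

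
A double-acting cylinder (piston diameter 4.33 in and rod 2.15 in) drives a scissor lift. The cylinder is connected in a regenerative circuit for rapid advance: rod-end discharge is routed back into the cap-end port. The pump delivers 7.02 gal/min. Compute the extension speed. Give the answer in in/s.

v ≈ 7.44 in/s

In regeneration the rod-end outflow joins the pump flow into the cap end, so the net volume the pump must supply per unit advance equals the rod cross-section area.
Rod cross-section A_rod = π/4 × (2.15 in)² = 3.631 in^2
v = Q_pump / A_rod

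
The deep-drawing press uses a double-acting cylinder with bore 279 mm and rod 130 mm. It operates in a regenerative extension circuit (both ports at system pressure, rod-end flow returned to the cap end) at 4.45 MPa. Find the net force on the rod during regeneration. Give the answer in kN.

F ≈ 59.1 kN

With equal pressure on both faces, forces on the annular region cancel; the net push is pressure × rod cross-section.
Rod cross-section A_rod = π/4 × (130 mm)² = 13270 mm^2
F = P × A_rod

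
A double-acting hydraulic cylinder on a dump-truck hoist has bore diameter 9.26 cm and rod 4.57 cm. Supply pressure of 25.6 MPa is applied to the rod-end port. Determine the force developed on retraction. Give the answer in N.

Rod-side annular area A_ann = π/4 × (9.26² − 4.57²) = 50.94 cm^2
On retraction the pressure acts on the annular area (bore minus rod).
F = P × A_ann

F ≈ 1.30e5 N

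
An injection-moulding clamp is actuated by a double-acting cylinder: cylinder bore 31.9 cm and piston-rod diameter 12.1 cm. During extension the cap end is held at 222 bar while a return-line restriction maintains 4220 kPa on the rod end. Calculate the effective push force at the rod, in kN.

F ≈ 1490 kN

Cap-side area A_cap = π/4 × (31.9 cm)² = 799.2 cm^2
Rod-side annular area A_ann = π/4 × (31.9² − 12.1²) = 684.2 cm^2
Net thrust = P_cap·A_cap − P_rod·A_ann = 1774 kN − 288.7 kN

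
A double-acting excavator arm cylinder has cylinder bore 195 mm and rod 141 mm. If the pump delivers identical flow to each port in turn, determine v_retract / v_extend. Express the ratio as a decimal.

v_ret/v_ext ≈ 2.10

Cap-side area A_cap = π/4 × (195 mm)² = 29860 mm^2
Rod-side annular area A_ann = π/4 × (195² − 141²) = 14250 mm^2
For equal Q, v ∝ 1/A, so v_ret/v_ext = A_cap/A_ann.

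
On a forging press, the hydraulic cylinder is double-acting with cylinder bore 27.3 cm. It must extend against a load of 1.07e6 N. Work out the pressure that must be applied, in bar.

Cap-side area A_cap = π/4 × (27.3 cm)² = 585.3 cm^2
P = F / A = 1.07e6 N / A

P ≈ 183 bar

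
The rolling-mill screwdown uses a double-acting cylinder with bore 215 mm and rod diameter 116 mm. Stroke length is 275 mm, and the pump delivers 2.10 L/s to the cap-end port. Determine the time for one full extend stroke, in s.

t ≈ 4.75 s

Cap-side area A_cap = π/4 × (215 mm)² = 36310 mm^2
Swept volume V = A × L; t = V / Q = A·L / Q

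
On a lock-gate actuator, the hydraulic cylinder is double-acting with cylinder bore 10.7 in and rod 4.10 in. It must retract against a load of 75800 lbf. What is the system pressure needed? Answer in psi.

Rod-side annular area A_ann = π/4 × (10.7² − 4.10²) = 76.72 in^2
Retraction: pressure acts on the annular area.
P = F / A = 75800 lbf / A

P ≈ 988 psi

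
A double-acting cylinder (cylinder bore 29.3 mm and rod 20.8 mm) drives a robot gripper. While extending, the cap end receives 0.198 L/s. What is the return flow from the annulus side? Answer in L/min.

Cap-side area A_cap = π/4 × (29.3 mm)² = 674.3 mm^2
Rod-side annular area A_ann = π/4 × (29.3² − 20.8²) = 334.5 mm^2
Piston speed v = Q_in/A_cap; rod-end outflow Q_out = v × A_ann = Q_in × A_ann/A_cap.

Q_out ≈ 5.89 L/min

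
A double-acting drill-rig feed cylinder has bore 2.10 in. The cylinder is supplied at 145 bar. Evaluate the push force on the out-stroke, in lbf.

F ≈ 7280 lbf

Cap-side area A_cap = π/4 × (2.10 in)² = 3.464 in^2
F = P × A_cap = 145 bar × A_cap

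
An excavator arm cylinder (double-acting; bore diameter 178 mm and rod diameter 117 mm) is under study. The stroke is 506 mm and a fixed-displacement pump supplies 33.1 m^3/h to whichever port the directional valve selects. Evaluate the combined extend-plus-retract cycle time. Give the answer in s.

t ≈ 2.15 s

Cap-side area A_cap = π/4 × (178 mm)² = 24880 mm^2
Rod-side annular area A_ann = π/4 × (178² − 117²) = 14130 mm^2
t_ext = A_cap·L/Q = 1.369 s
t_ret = A_ann·L/Q = 0.7778 s
t_cycle = t_ext + t_ret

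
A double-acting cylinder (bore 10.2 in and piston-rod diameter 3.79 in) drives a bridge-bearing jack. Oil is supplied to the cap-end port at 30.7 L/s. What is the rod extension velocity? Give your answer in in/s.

v ≈ 22.9 in/s

Cap-side area A_cap = π/4 × (10.2 in)² = 81.71 in^2
v = Q / A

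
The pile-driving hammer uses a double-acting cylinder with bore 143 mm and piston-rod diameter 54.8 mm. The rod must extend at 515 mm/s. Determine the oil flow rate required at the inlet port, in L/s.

Q ≈ 8.27 L/s

Cap-side area A_cap = π/4 × (143 mm)² = 16060 mm^2
Q = A × v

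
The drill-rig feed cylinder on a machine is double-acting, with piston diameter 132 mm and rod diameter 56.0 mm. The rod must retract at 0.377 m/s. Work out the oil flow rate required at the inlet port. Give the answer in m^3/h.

Q ≈ 15.2 m^3/h

Rod-side annular area A_ann = π/4 × (132² − 56.0²) = 11220 mm^2
Q = A × v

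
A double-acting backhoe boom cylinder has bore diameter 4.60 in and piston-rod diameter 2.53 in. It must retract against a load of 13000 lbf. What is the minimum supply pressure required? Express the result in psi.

P ≈ 1120 psi

Rod-side annular area A_ann = π/4 × (4.60² − 2.53²) = 11.59 in^2
Retraction: pressure acts on the annular area.
P = F / A = 13000 lbf / A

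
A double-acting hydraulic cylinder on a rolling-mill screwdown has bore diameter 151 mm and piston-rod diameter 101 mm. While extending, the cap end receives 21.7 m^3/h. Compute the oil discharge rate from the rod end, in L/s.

Q_out ≈ 3.33 L/s

Cap-side area A_cap = π/4 × (151 mm)² = 17910 mm^2
Rod-side annular area A_ann = π/4 × (151² − 101²) = 9896 mm^2
Piston speed v = Q_in/A_cap; rod-end outflow Q_out = v × A_ann = Q_in × A_ann/A_cap.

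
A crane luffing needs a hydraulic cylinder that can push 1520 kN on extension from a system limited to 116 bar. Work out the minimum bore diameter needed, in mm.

Extension force acts on the full piston face: F = P × (π/4)D².
D = √(4F / (πP)) = √(4 × 1520 kN / (π × 116 bar))

D ≈ 408 mm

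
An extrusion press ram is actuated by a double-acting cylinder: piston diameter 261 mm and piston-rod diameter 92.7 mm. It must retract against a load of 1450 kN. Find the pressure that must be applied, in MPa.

Rod-side annular area A_ann = π/4 × (261² − 92.7²) = 46750 mm^2
Retraction: pressure acts on the annular area.
P = F / A = 1450 kN / A

P ≈ 31.0 MPa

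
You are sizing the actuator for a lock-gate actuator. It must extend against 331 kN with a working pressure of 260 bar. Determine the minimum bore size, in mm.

Extension force acts on the full piston face: F = P × (π/4)D².
D = √(4F / (πP)) = √(4 × 331 kN / (π × 260 bar))

D ≈ 127 mm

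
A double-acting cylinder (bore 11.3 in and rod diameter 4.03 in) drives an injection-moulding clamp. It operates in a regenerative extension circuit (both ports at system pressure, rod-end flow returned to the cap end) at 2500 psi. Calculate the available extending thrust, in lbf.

F ≈ 31900 lbf

With equal pressure on both faces, forces on the annular region cancel; the net push is pressure × rod cross-section.
Rod cross-section A_rod = π/4 × (4.03 in)² = 12.76 in^2
F = P × A_rod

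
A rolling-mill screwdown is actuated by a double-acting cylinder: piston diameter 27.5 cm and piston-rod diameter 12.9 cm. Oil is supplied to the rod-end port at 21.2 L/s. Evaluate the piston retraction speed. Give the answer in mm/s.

v ≈ 458 mm/s

Rod-side annular area A_ann = π/4 × (27.5² − 12.9²) = 463.3 cm^2
Flow into the rod-end port fills the annular volume.
v = Q / A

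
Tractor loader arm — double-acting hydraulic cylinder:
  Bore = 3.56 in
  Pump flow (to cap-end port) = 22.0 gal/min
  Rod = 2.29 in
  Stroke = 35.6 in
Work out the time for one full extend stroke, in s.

t ≈ 4.18 s

Cap-side area A_cap = π/4 × (3.56 in)² = 9.954 in^2
Swept volume V = A × L; t = V / Q = A·L / Q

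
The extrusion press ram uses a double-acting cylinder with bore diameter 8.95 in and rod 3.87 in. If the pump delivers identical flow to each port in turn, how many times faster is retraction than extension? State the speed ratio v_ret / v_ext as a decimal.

v_ret/v_ext ≈ 1.23

Cap-side area A_cap = π/4 × (8.95 in)² = 62.91 in^2
Rod-side annular area A_ann = π/4 × (8.95² − 3.87²) = 51.15 in^2
For equal Q, v ∝ 1/A, so v_ret/v_ext = A_cap/A_ann.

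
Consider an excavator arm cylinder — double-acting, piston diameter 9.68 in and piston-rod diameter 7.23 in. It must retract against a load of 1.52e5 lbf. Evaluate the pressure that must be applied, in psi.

Rod-side annular area A_ann = π/4 × (9.68² − 7.23²) = 32.54 in^2
Retraction: pressure acts on the annular area.
P = F / A = 1.52e5 lbf / A

P ≈ 4670 psi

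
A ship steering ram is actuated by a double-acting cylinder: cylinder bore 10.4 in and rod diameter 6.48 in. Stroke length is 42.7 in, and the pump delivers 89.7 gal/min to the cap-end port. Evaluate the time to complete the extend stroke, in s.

Cap-side area A_cap = π/4 × (10.4 in)² = 84.95 in^2
Swept volume V = A × L; t = V / Q = A·L / Q

t ≈ 10.5 s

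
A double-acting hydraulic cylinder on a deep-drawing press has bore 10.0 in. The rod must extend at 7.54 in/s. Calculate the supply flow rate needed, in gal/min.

Cap-side area A_cap = π/4 × (10.0 in)² = 78.54 in^2
Q = A × v

Q ≈ 154 gal/min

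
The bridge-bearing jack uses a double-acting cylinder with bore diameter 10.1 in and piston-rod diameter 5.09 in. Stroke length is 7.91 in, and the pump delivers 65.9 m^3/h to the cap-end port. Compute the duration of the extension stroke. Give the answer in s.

t ≈ 0.567 s

Cap-side area A_cap = π/4 × (10.1 in)² = 80.12 in^2
Swept volume V = A × L; t = V / Q = A·L / Q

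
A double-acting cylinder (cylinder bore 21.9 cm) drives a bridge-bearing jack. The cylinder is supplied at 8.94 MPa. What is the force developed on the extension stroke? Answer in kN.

Cap-side area A_cap = π/4 × (21.9 cm)² = 376.7 cm^2
F = P × A_cap = 8.94 MPa × A_cap

F ≈ 337 kN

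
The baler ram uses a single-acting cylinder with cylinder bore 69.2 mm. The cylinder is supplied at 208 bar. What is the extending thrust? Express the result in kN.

F ≈ 78.2 kN

Cap-side area A_cap = π/4 × (69.2 mm)² = 3761 mm^2
F = P × A_cap = 208 bar × A_cap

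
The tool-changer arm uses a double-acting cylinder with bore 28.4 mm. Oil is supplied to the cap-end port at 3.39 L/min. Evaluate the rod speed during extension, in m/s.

v ≈ 0.0892 m/s

Cap-side area A_cap = π/4 × (28.4 mm)² = 633.5 mm^2
v = Q / A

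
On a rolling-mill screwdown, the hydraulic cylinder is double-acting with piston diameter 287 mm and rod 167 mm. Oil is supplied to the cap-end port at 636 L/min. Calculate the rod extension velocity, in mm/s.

Cap-side area A_cap = π/4 × (287 mm)² = 64690 mm^2
v = Q / A

v ≈ 164 mm/s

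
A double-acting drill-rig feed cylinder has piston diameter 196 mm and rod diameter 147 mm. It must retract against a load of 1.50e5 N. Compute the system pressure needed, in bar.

Rod-side annular area A_ann = π/4 × (196² − 147²) = 13200 mm^2
Retraction: pressure acts on the annular area.
P = F / A = 1.50e5 N / A

P ≈ 114 bar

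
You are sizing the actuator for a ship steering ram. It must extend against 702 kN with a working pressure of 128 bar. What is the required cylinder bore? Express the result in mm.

D ≈ 264 mm

Extension force acts on the full piston face: F = P × (π/4)D².
D = √(4F / (πP)) = √(4 × 702 kN / (π × 128 bar))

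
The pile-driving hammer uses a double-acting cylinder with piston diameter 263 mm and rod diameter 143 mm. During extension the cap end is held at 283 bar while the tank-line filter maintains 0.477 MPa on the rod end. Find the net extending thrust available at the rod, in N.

F ≈ 1.52e6 N

Cap-side area A_cap = π/4 × (263 mm)² = 54330 mm^2
Rod-side annular area A_ann = π/4 × (263² − 143²) = 38260 mm^2
Net thrust = P_cap·A_cap − P_rod·A_ann = 1.537e6 N − 18250 N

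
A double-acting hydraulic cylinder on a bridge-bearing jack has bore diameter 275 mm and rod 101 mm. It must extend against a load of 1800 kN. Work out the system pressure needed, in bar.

P ≈ 303 bar

Cap-side area A_cap = π/4 × (275 mm)² = 59400 mm^2
P = F / A = 1800 kN / A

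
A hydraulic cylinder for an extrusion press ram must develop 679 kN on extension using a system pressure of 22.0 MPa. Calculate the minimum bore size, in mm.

D ≈ 198 mm

Extension force acts on the full piston face: F = P × (π/4)D².
D = √(4F / (πP)) = √(4 × 679 kN / (π × 22.0 MPa))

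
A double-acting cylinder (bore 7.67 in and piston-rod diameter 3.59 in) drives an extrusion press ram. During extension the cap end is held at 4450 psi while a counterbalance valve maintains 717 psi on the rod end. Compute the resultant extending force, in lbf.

Cap-side area A_cap = π/4 × (7.67 in)² = 46.20 in^2
Rod-side annular area A_ann = π/4 × (7.67² − 3.59²) = 36.08 in^2
Net thrust = P_cap·A_cap − P_rod·A_ann = 2.056e5 lbf − 25870 lbf

F ≈ 1.80e5 lbf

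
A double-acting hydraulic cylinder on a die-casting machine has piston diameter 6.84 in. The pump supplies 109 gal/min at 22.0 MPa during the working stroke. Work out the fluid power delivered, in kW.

W ≈ 151 kW

Hydraulic power = P × Q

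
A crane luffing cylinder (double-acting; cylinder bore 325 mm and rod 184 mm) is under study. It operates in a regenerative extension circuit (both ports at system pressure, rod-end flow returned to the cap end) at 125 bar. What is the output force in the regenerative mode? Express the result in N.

With equal pressure on both faces, forces on the annular region cancel; the net push is pressure × rod cross-section.
Rod cross-section A_rod = π/4 × (184 mm)² = 26590 mm^2
F = P × A_rod

F ≈ 3.32e5 N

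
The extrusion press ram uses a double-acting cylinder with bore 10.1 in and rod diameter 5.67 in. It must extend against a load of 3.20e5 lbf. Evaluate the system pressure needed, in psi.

Cap-side area A_cap = π/4 × (10.1 in)² = 80.12 in^2
P = F / A = 3.20e5 lbf / A

P ≈ 3990 psi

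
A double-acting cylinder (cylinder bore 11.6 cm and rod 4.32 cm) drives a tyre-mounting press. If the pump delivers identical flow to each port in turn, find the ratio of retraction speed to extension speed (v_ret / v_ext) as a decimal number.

v_ret/v_ext ≈ 1.16

Cap-side area A_cap = π/4 × (11.6 cm)² = 105.7 cm^2
Rod-side annular area A_ann = π/4 × (11.6² − 4.32²) = 91.03 cm^2
For equal Q, v ∝ 1/A, so v_ret/v_ext = A_cap/A_ann.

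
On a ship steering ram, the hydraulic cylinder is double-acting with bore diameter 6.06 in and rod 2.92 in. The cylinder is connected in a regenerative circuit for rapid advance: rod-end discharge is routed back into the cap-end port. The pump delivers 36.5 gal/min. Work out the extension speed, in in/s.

In regeneration the rod-end outflow joins the pump flow into the cap end, so the net volume the pump must supply per unit advance equals the rod cross-section area.
Rod cross-section A_rod = π/4 × (2.92 in)² = 6.697 in^2
v = Q_pump / A_rod

v ≈ 21.0 in/s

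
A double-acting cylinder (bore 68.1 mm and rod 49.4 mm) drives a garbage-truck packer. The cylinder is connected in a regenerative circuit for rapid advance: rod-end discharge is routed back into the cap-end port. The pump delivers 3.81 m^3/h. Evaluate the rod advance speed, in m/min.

v ≈ 33.1 m/min

In regeneration the rod-end outflow joins the pump flow into the cap end, so the net volume the pump must supply per unit advance equals the rod cross-section area.
Rod cross-section A_rod = π/4 × (49.4 mm)² = 1917 mm^2
v = Q_pump / A_rod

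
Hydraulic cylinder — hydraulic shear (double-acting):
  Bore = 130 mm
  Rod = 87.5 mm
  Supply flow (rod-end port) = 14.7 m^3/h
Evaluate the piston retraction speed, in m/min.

Rod-side annular area A_ann = π/4 × (130² − 87.5²) = 7260 mm^2
Flow into the rod-end port fills the annular volume.
v = Q / A

v ≈ 33.7 m/min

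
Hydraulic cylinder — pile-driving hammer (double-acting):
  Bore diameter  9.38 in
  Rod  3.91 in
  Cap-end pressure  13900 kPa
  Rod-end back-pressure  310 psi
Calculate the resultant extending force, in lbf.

F ≈ 1.22e5 lbf

Cap-side area A_cap = π/4 × (9.38 in)² = 69.10 in^2
Rod-side annular area A_ann = π/4 × (9.38² − 3.91²) = 57.10 in^2
Net thrust = P_cap·A_cap − P_rod·A_ann = 1.393e5 lbf − 17700 lbf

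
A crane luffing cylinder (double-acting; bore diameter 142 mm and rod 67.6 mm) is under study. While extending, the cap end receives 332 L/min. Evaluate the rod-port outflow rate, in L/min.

Cap-side area A_cap = π/4 × (142 mm)² = 15840 mm^2
Rod-side annular area A_ann = π/4 × (142² − 67.6²) = 12250 mm^2
Piston speed v = Q_in/A_cap; rod-end outflow Q_out = v × A_ann = Q_in × A_ann/A_cap.

Q_out ≈ 257 L/min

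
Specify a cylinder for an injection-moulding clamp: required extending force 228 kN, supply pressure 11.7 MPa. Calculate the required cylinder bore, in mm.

Extension force acts on the full piston face: F = P × (π/4)D².
D = √(4F / (πP)) = √(4 × 228 kN / (π × 11.7 MPa))

D ≈ 158 mm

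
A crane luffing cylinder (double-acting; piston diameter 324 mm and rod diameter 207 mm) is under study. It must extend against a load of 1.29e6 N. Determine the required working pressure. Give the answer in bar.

P ≈ 156 bar

Cap-side area A_cap = π/4 × (324 mm)² = 82450 mm^2
P = F / A = 1.29e6 N / A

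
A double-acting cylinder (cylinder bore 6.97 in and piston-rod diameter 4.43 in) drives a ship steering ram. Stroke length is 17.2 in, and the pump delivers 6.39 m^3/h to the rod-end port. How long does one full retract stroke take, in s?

Rod-side annular area A_ann = π/4 × (6.97² − 4.43²) = 22.74 in^2
Swept volume V = A × L; t = V / Q = A·L / Q

t ≈ 3.61 s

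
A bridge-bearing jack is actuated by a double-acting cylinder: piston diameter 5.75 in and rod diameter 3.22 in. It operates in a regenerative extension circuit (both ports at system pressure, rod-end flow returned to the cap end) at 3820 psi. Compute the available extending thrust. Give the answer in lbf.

With equal pressure on both faces, forces on the annular region cancel; the net push is pressure × rod cross-section.
Rod cross-section A_rod = π/4 × (3.22 in)² = 8.143 in^2
F = P × A_rod

F ≈ 31100 lbf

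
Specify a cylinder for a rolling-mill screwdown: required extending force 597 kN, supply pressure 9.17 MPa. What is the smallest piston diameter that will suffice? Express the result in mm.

Extension force acts on the full piston face: F = P × (π/4)D².
D = √(4F / (πP)) = √(4 × 597 kN / (π × 9.17 MPa))

D ≈ 288 mm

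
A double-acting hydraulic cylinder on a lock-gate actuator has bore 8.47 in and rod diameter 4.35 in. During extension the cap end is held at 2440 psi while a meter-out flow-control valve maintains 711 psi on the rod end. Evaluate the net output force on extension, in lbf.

Cap-side area A_cap = π/4 × (8.47 in)² = 56.35 in^2
Rod-side annular area A_ann = π/4 × (8.47² − 4.35²) = 41.48 in^2
Net thrust = P_cap·A_cap − P_rod·A_ann = 1.375e5 lbf − 29490 lbf

F ≈ 1.08e5 lbf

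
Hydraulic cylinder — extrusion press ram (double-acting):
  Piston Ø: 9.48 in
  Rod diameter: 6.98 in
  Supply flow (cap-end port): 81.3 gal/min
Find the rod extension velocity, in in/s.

Cap-side area A_cap = π/4 × (9.48 in)² = 70.58 in^2
v = Q / A

v ≈ 4.43 in/s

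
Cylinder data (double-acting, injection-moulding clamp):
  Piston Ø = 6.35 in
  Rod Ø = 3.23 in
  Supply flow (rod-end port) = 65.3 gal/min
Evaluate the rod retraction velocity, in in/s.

Rod-side annular area A_ann = π/4 × (6.35² − 3.23²) = 23.48 in^2
Flow into the rod-end port fills the annular volume.
v = Q / A

v ≈ 10.7 in/s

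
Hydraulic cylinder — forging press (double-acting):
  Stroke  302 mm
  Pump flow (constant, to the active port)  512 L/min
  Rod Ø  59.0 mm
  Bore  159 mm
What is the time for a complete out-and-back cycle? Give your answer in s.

t ≈ 1.31 s

Cap-side area A_cap = π/4 × (159 mm)² = 19860 mm^2
Rod-side annular area A_ann = π/4 × (159² − 59.0²) = 17120 mm^2
t_ext = A_cap·L/Q = 0.7027 s
t_ret = A_ann·L/Q = 0.6059 s
t_cycle = t_ext + t_ret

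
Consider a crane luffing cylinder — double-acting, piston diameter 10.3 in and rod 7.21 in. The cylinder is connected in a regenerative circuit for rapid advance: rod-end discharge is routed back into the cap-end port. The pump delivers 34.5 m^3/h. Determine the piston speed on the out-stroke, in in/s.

In regeneration the rod-end outflow joins the pump flow into the cap end, so the net volume the pump must supply per unit advance equals the rod cross-section area.
Rod cross-section A_rod = π/4 × (7.21 in)² = 40.83 in^2
v = Q_pump / A_rod

v ≈ 14.3 in/s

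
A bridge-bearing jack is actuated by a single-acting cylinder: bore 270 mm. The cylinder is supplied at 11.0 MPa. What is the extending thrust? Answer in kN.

Cap-side area A_cap = π/4 × (270 mm)² = 57260 mm^2
F = P × A_cap = 11.0 MPa × A_cap

F ≈ 630 kN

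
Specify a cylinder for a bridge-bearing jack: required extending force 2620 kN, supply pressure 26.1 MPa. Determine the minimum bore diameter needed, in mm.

Extension force acts on the full piston face: F = P × (π/4)D².
D = √(4F / (πP)) = √(4 × 2620 kN / (π × 26.1 MPa))

D ≈ 358 mm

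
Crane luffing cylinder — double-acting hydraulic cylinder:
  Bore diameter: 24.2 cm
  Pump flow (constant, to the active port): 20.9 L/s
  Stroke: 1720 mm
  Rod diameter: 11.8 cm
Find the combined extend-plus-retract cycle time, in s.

t ≈ 6.67 s

Cap-side area A_cap = π/4 × (24.2 cm)² = 460.0 cm^2
Rod-side annular area A_ann = π/4 × (24.2² − 11.8²) = 350.6 cm^2
t_ext = A_cap·L/Q = 3.785 s
t_ret = A_ann·L/Q = 2.885 s
t_cycle = t_ext + t_ret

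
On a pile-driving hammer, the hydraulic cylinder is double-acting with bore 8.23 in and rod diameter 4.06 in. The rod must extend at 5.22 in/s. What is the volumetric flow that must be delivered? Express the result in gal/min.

Cap-side area A_cap = π/4 × (8.23 in)² = 53.20 in^2
Q = A × v

Q ≈ 72.1 gal/min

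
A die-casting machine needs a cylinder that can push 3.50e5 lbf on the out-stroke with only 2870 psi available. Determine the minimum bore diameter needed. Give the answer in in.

Extension force acts on the full piston face: F = P × (π/4)D².
D = √(4F / (πP)) = √(4 × 3.50e5 lbf / (π × 2870 psi))

D ≈ 12.5 in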